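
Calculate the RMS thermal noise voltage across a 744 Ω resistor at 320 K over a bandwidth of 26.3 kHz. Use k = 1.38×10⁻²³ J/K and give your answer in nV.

V_n = √(4kTRB)
4kTRB = 4 × 1.38×10⁻²³ × 320 × 7.44×10² × 2.63×10⁴ = 3.46×10⁻¹³ V²
V_n = √(3.46×10⁻¹³) = 5.88×10⁻⁷ V = 588 nV

588 nV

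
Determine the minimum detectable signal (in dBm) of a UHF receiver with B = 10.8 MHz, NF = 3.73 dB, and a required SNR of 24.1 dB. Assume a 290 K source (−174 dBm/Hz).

Sensitivity = −174 + 10 log₁₀(B) + NF + SNR_min
= −174 + 70.33 + 3.73 + 24.1
= −75.84 dBm → −75.8 dBm

−75.8 dBm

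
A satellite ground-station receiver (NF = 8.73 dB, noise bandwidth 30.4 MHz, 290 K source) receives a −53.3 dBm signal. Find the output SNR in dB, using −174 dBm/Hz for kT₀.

37.1 dB

Noise floor: N = −174 + 10 log₁₀(B) + NF
10 log₁₀(3.04×10⁷) = 74.83 dB
N = −174 + 74.83 + 8.73 = −90.44 dBm
SNR = P_sig − N = −53.3 − (−90.44) = 37.14 dB → 37.1 dB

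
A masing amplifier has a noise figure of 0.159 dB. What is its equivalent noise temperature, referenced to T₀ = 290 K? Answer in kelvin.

10.8 K

F = 10^(0.159/10) = 1.03729
T_e = (F − 1)·T₀ = (1.03729 − 1) × 290 = 10.8 K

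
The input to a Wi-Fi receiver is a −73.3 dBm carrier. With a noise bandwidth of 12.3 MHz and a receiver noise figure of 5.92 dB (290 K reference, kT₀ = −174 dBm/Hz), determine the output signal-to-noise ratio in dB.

23.9 dB

Noise floor: N = −174 + 10 log₁₀(B) + NF
10 log₁₀(1.23×10⁷) = 70.9 dB
N = −174 + 70.9 + 5.92 = −97.18 dBm
SNR = P_sig − N = −73.3 − (−97.18) = 23.88 dB → 23.9 dB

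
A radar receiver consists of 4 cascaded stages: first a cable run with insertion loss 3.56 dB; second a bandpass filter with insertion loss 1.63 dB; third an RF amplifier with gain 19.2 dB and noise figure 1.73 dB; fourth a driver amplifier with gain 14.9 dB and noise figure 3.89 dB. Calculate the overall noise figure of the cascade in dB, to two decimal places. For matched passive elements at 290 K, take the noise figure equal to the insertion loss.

Convert to linear (a loss of L dB is a gain of −L dB): F_i = 10^(NF_i/10), G_i = 10^(G_i,dB/10)
  Stage 1: F_1 = 10^(3.56/10) = 2.270, G_1 = 10^(−3.56/10) = 0.4406
  Stage 2: F_2 = 10^(1.63/10) = 1.455, G_2 = 10^(−1.63/10) = 0.6871
  Stage 3: F_3 = 10^(1.73/10) = 1.489, G_3 = 10^(19.2/10) = 83.18
  Stage 4: F_4 = 10^(3.89/10) = 2.449, G_4 = 10^(14.9/10) = 30.90
Friis cascade:
  F = 2.270 + (1.455 − 1)/0.4406 + (1.489 − 1)/0.3027 + (2.449 − 1)/25.18 = 4.978
NF = 10 log₁₀(4.978) = 6.97 dB

6.97 dB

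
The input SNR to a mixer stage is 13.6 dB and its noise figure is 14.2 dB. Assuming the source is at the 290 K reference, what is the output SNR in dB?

−0.6 dB

By definition F = SNR_in/SNR_out, so in dB: SNR_out = SNR_in − NF
SNR_out = 13.6 − 14.2 = −0.6 dB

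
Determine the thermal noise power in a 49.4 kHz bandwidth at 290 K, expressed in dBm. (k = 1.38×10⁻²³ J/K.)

−127.0 dBm

P_n = kTB = 1.38×10⁻²³ × 290 × 4.94×10⁴ = 1.98×10⁻¹⁶ W
In dBm: 10 log₁₀(1.98×10⁻¹⁶ / 10⁻³) = −127.0 dBm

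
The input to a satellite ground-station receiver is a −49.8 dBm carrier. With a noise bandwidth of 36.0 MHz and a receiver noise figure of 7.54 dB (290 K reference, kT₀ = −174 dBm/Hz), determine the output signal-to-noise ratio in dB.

Noise floor: N = −174 + 10 log₁₀(B) + NF
10 log₁₀(3.60×10⁷) = 75.56 dB
N = −174 + 75.56 + 7.54 = −90.90 dBm
SNR = P_sig − N = −49.8 − (−90.90) = 41.10 dB → 41.1 dB

41.1 dB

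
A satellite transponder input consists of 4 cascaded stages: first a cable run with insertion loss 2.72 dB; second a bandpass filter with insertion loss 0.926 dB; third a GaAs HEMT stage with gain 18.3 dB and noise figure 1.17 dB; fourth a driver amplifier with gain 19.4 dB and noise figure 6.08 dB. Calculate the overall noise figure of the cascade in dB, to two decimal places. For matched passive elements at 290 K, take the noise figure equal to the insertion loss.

4.96 dB

Convert to linear (a loss of L dB is a gain of −L dB): F_i = 10^(NF_i/10), G_i = 10^(G_i,dB/10)
  Stage 1: F_1 = 10^(2.72/10) = 1.871, G_1 = 10^(−2.72/10) = 0.5346
  Stage 2: F_2 = 10^(0.926/10) = 1.238, G_2 = 10^(−0.926/10) = 0.8080
  Stage 3: F_3 = 10^(1.17/10) = 1.309, G_3 = 10^(18.3/10) = 67.61
  Stage 4: F_4 = 10^(6.08/10) = 4.055, G_4 = 10^(19.4/10) = 87.10
Friis cascade:
  F = 1.871 + (1.238 − 1)/0.5346 + (1.309 − 1)/0.4319 + (4.055 − 1)/29.20 = 3.136
NF = 10 log₁₀(3.136) = 4.96 dB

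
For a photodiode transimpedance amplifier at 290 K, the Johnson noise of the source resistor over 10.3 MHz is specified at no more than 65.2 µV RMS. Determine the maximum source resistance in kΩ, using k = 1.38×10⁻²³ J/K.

Johnson–Nyquist: V_n = √(4kTRB) ⇒ R = V_n² / (4kTB)
4kTB = 4 × 1.38×10⁻²³ × 290 × 1.03×10⁷ = 1.65×10⁻¹³
R = (6.52×10⁻⁵)² / 1.65×10⁻¹³ = 2.58×10⁴ Ω = 25.8 kΩ

25.8 kΩ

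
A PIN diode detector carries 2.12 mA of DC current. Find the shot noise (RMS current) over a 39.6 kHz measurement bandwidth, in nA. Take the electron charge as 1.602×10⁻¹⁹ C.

5.19 nA

I_n = √(2qI·B)
2qI·B = 2 × 1.602×10⁻¹⁹ × 2.12×10⁻³ × 3.96×10⁴ = 2.69×10⁻¹⁷ A²
I_n = √(2.69×10⁻¹⁷) = 5.19×10⁻⁹ A = 5.19 nA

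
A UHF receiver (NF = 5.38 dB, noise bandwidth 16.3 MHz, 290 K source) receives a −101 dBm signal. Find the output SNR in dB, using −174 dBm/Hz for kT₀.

Noise floor: N = −174 + 10 log₁₀(B) + NF
10 log₁₀(1.63×10⁷) = 72.12 dB
N = −174 + 72.12 + 5.38 = −96.50 dBm
SNR = P_sig − N = −101 − (−96.50) = −4.50 dB → −4.5 dB

−4.5 dB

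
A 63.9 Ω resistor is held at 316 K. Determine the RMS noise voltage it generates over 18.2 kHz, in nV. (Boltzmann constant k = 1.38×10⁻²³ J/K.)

V_n = √(4kTRB)
4kTRB = 4 × 1.38×10⁻²³ × 316 × 6.39×10¹ × 1.82×10⁴ = 2.03×10⁻¹⁴ V²
V_n = √(2.03×10⁻¹⁴) = 1.42×10⁻⁷ V = 142 nV

142 nV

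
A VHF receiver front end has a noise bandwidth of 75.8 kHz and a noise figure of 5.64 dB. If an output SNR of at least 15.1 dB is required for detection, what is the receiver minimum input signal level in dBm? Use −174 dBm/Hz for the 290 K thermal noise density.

Sensitivity = −174 + 10 log₁₀(B) + NF + SNR_min
= −174 + 48.8 + 5.64 + 15.1
= −104.46 dBm → −104.5 dBm

−104.5 dBm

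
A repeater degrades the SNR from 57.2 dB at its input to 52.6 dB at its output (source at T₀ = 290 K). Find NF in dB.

4.6 dB

NF (dB) = SNR_in(dB) − SNR_out(dB) when the source is at T₀
NF = 57.2 − 52.6 = 4.6 dB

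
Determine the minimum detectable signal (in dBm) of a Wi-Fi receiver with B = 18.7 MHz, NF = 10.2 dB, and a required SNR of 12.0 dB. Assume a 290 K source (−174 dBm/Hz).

Sensitivity = −174 + 10 log₁₀(B) + NF + SNR_min
= −174 + 72.72 + 10.2 + 12.0
= −79.08 dBm → −79.1 dBm

−79.1 dBm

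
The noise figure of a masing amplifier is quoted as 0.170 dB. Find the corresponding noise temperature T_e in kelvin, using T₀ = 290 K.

F = 10^(0.170/10) = 1.03992
T_e = (F − 1)·T₀ = (1.03992 − 1) × 290 = 11.6 K

11.6 K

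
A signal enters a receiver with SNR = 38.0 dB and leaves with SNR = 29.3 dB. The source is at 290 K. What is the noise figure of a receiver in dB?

NF (dB) = SNR_in(dB) − SNR_out(dB) when the source is at T₀
NF = 38.0 − 29.3 = 8.7 dB

8.7 dB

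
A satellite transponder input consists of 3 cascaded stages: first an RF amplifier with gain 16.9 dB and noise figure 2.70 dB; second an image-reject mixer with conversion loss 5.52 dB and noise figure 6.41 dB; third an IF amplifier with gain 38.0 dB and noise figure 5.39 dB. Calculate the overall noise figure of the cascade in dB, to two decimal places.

3.24 dB

Convert to linear (a loss of L dB is a gain of −L dB): F_i = 10^(NF_i/10), G_i = 10^(G_i,dB/10)
  Stage 1: F_1 = 10^(2.70/10) = 1.862, G_1 = 10^(16.9/10) = 48.98
  Stage 2: F_2 = 10^(6.41/10) = 4.375, G_2 = 10^(−5.52/10) = 0.2805
  Stage 3: F_3 = 10^(5.39/10) = 3.459, G_3 = 10^(38.0/10) = 6310
Friis cascade:
  F = 1.862 + (4.375 − 1)/48.98 + (3.459 − 1)/13.74 = 2.110
NF = 10 log₁₀(2.110) = 3.24 dB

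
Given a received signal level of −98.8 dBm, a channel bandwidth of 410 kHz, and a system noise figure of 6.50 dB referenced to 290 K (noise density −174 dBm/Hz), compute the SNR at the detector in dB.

12.6 dB

Noise floor: N = −174 + 10 log₁₀(B) + NF
10 log₁₀(4.10×10⁵) = 56.13 dB
N = −174 + 56.13 + 6.50 = −111.37 dBm
SNR = P_sig − N = −98.8 − (−111.37) = 12.57 dB → 12.6 dB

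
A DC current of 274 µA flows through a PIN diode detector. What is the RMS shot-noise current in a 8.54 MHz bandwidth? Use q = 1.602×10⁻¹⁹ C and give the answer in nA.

27.4 nA

I_n = √(2qI·B)
2qI·B = 2 × 1.602×10⁻¹⁹ × 2.74×10⁻⁴ × 8.54×10⁶ = 7.50×10⁻¹⁶ A²
I_n = √(7.50×10⁻¹⁶) = 2.74×10⁻⁸ A = 27.4 nA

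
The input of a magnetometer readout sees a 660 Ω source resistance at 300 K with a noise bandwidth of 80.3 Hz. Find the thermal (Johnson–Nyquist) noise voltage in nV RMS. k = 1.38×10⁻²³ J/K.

29.6 nV

V_n = √(4kTRB)
4kTRB = 4 × 1.38×10⁻²³ × 300 × 6.60×10² × 8.03×10¹ = 8.78×10⁻¹⁶ V²
V_n = √(8.78×10⁻¹⁶) = 2.96×10⁻⁸ V = 29.6 nV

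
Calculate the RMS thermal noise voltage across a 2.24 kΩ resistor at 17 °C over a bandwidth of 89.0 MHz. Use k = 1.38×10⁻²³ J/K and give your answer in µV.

T = 17 °C + 273.15 = 290.15 K
V_n = √(4kTRB)
4kTRB = 4 × 1.38×10⁻²³ × 290.15 × 2.24×10³ × 8.90×10⁷ = 3.19×10⁻⁹ V²
V_n = √(3.19×10⁻⁹) = 5.65×10⁻⁵ V = 56.5 µV

56.5 µV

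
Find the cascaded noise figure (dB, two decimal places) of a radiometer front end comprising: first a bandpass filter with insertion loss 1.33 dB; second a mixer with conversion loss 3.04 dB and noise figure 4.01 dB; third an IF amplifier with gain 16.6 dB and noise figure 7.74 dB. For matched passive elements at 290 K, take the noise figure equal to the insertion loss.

Convert to linear (a loss of L dB is a gain of −L dB): F_i = 10^(NF_i/10), G_i = 10^(G_i,dB/10)
  Stage 1: F_1 = 10^(1.33/10) = 1.358, G_1 = 10^(−1.33/10) = 0.7362
  Stage 2: F_2 = 10^(4.01/10) = 2.518, G_2 = 10^(−3.04/10) = 0.4966
  Stage 3: F_3 = 10^(7.74/10) = 5.943, G_3 = 10^(16.6/10) = 45.71
Friis cascade:
  F = 1.358 + (2.518 − 1)/0.7362 + (5.943 − 1)/0.3656 = 16.94
NF = 10 log₁₀(16.94) = 12.29 dB

12.29 dB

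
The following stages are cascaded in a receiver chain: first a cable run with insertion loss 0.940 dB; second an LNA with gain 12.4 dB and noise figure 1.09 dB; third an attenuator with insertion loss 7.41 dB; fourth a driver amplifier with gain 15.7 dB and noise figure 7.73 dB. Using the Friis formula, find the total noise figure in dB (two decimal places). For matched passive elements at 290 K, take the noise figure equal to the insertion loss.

Convert to linear (a loss of L dB is a gain of −L dB): F_i = 10^(NF_i/10), G_i = 10^(G_i,dB/10)
  Stage 1: F_1 = 10^(0.940/10) = 1.242, G_1 = 10^(−0.940/10) = 0.8054
  Stage 2: F_2 = 10^(1.09/10) = 1.285, G_2 = 10^(12.4/10) = 17.38
  Stage 3: F_3 = 10^(7.41/10) = 5.508, G_3 = 10^(−7.41/10) = 0.1816
  Stage 4: F_4 = 10^(7.73/10) = 5.929, G_4 = 10^(15.7/10) = 37.15
Friis cascade:
  F = 1.242 + (1.285 − 1)/0.8054 + (5.508 − 1)/14.00 + (5.929 − 1)/2.541 = 3.858
NF = 10 log₁₀(3.858) = 5.86 dB

5.86 dB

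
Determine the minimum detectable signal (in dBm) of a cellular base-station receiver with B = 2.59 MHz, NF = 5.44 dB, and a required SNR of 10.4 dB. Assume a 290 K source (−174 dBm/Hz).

Sensitivity = −174 + 10 log₁₀(B) + NF + SNR_min
= −174 + 64.13 + 5.44 + 10.4
= −94.03 dBm → −94.0 dBm

−94.0 dBm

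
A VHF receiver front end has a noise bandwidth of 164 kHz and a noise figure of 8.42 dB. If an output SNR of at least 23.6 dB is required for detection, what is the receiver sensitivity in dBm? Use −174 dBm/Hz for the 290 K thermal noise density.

−89.8 dBm

Sensitivity = −174 + 10 log₁₀(B) + NF + SNR_min
= −174 + 52.15 + 8.42 + 23.6
= −89.83 dBm → −89.8 dBm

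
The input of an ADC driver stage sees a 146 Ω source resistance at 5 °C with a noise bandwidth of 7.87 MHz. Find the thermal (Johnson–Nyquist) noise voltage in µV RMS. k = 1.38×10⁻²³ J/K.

T = 5 °C + 273.15 = 278.15 K
V_n = √(4kTRB)
4kTRB = 4 × 1.38×10⁻²³ × 278.15 × 1.46×10² × 7.87×10⁶ = 1.76×10⁻¹¹ V²
V_n = √(1.76×10⁻¹¹) = 4.20×10⁻⁶ V = 4.20 µV

4.20 µV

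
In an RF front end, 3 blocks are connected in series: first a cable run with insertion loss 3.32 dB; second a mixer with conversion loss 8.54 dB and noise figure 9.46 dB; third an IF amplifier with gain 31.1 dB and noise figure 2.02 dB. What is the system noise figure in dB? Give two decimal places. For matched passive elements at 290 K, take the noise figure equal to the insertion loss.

14.48 dB

Convert to linear (a loss of L dB is a gain of −L dB): F_i = 10^(NF_i/10), G_i = 10^(G_i,dB/10)
  Stage 1: F_1 = 10^(3.32/10) = 2.148, G_1 = 10^(−3.32/10) = 0.4656
  Stage 2: F_2 = 10^(9.46/10) = 8.831, G_2 = 10^(−8.54/10) = 0.1400
  Stage 3: F_3 = 10^(2.02/10) = 1.592, G_3 = 10^(31.1/10) = 1288
Friis cascade:
  F = 2.148 + (8.831 − 1)/0.4656 + (1.592 − 1)/0.06516 = 28.06
NF = 10 log₁₀(28.06) = 14.48 dB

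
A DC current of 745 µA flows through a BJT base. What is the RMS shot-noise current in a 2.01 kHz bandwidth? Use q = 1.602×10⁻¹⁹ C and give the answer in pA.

I_n = √(2qI·B)
2qI·B = 2 × 1.602×10⁻¹⁹ × 7.45×10⁻⁴ × 2.01×10³ = 4.80×10⁻¹⁹ A²
I_n = √(4.80×10⁻¹⁹) = 6.93×10⁻¹⁰ A = 693 pA

693 pA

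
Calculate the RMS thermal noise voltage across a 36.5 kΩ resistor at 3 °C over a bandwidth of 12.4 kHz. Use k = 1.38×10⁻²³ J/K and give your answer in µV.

T = 3 °C + 273.15 = 276.15 K
V_n = √(4kTRB)
4kTRB = 4 × 1.38×10⁻²³ × 276.15 × 3.65×10⁴ × 1.24×10⁴ = 6.90×10⁻¹² V²
V_n = √(6.90×10⁻¹²) = 2.63×10⁻⁶ V = 2.63 µV

2.63 µV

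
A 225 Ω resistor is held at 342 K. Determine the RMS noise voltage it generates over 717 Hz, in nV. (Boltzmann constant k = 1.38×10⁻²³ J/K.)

V_n = √(4kTRB)
4kTRB = 4 × 1.38×10⁻²³ × 342 × 2.25×10² × 7.17×10² = 3.05×10⁻¹⁵ V²
V_n = √(3.05×10⁻¹⁵) = 5.52×10⁻⁸ V = 55.2 nV

55.2 nV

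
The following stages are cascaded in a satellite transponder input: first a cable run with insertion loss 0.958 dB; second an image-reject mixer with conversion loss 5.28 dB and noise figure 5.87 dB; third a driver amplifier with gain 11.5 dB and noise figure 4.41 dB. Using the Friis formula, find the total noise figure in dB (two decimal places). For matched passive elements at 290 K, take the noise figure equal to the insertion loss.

10.87 dB

Convert to linear (a loss of L dB is a gain of −L dB): F_i = 10^(NF_i/10), G_i = 10^(G_i,dB/10)
  Stage 1: F_1 = 10^(0.958/10) = 1.247, G_1 = 10^(−0.958/10) = 0.8020
  Stage 2: F_2 = 10^(5.87/10) = 3.864, G_2 = 10^(−5.28/10) = 0.2965
  Stage 3: F_3 = 10^(4.41/10) = 2.761, G_3 = 10^(11.5/10) = 14.13
Friis cascade:
  F = 1.247 + (3.864 − 1)/0.8020 + (2.761 − 1)/0.2378 = 12.22
NF = 10 log₁₀(12.22) = 10.87 dB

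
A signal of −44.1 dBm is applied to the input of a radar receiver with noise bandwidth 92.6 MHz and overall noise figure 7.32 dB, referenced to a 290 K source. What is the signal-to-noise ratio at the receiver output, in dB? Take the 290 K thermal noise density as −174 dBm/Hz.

Noise floor: N = −174 + 10 log₁₀(B) + NF
10 log₁₀(9.26×10⁷) = 79.67 dB
N = −174 + 79.67 + 7.32 = −87.01 dBm
SNR = P_sig − N = −44.1 − (−87.01) = 42.91 dB → 42.9 dB

42.9 dB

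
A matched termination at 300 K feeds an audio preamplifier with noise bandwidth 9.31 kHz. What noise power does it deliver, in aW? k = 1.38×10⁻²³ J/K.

P_n = kTB = 1.38×10⁻²³ × 300 × 9.31×10³ = 3.85×10⁻¹⁷ W = 38.5 aW

38.5 aW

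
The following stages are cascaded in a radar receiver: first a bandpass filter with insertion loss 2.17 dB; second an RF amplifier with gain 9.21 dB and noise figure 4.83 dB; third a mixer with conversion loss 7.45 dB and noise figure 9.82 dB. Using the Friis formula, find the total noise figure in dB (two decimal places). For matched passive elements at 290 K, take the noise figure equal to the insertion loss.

8.27 dB

Convert to linear (a loss of L dB is a gain of −L dB): F_i = 10^(NF_i/10), G_i = 10^(G_i,dB/10)
  Stage 1: F_1 = 10^(2.17/10) = 1.648, G_1 = 10^(−2.17/10) = 0.6067
  Stage 2: F_2 = 10^(4.83/10) = 3.041, G_2 = 10^(9.21/10) = 8.337
  Stage 3: F_3 = 10^(9.82/10) = 9.594, G_3 = 10^(−7.45/10) = 0.1799
Friis cascade:
  F = 1.648 + (3.041 − 1)/0.6067 + (9.594 − 1)/5.058 = 6.711
NF = 10 log₁₀(6.711) = 8.27 dB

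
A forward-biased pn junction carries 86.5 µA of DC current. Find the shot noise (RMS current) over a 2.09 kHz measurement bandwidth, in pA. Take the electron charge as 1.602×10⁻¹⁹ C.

I_n = √(2qI·B)
2qI·B = 2 × 1.602×10⁻¹⁹ × 8.65×10⁻⁵ × 2.09×10³ = 5.79×10⁻²⁰ A²
I_n = √(5.79×10⁻²⁰) = 2.41×10⁻¹⁰ A = 241 pA

241 pA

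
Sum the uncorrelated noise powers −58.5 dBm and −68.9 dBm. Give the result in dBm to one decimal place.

−58.1 dBm

Convert to linear, add, convert back:
P₁ = 1.41×10⁻⁹ W, P₂ = 1.29×10⁻¹⁰ W
P_tot = 1.54×10⁻⁹ W → 10 log₁₀(P_tot / 10⁻³) = −58.1 dBm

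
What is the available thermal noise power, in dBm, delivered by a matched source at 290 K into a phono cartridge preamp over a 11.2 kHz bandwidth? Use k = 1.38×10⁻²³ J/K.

P_n = kTB = 1.38×10⁻²³ × 290 × 1.12×10⁴ = 4.48×10⁻¹⁷ W
In dBm: 10 log₁₀(4.48×10⁻¹⁷ / 10⁻³) = −133.5 dBm

−133.5 dBm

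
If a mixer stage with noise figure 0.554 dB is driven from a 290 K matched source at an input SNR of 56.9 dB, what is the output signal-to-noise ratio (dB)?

56.346 dB

By definition F = SNR_in/SNR_out, so in dB: SNR_out = SNR_in − NF
SNR_out = 56.9 − 0.554 = 56.346 dB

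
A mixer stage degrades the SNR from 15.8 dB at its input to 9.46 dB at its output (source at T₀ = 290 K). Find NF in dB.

NF (dB) = SNR_in(dB) − SNR_out(dB) when the source is at T₀
NF = 15.8 − 9.46 = 6.34 dB

6.34 dB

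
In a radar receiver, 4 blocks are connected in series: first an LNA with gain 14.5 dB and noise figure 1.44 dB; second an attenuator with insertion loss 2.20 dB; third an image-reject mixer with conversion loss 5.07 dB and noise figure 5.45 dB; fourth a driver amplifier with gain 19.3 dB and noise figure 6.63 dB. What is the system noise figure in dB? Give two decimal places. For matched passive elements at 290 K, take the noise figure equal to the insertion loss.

3.51 dB

Convert to linear (a loss of L dB is a gain of −L dB): F_i = 10^(NF_i/10), G_i = 10^(G_i,dB/10)
  Stage 1: F_1 = 10^(1.44/10) = 1.393, G_1 = 10^(14.5/10) = 28.18
  Stage 2: F_2 = 10^(2.20/10) = 1.660, G_2 = 10^(−2.20/10) = 0.6026
  Stage 3: F_3 = 10^(5.45/10) = 3.508, G_3 = 10^(−5.07/10) = 0.3112
  Stage 4: F_4 = 10^(6.63/10) = 4.603, G_4 = 10^(19.3/10) = 85.11
Friis cascade:
  F = 1.393 + (1.660 − 1)/28.18 + (3.508 − 1)/16.98 + (4.603 − 1)/5.284 = 2.246
NF = 10 log₁₀(2.246) = 3.51 dB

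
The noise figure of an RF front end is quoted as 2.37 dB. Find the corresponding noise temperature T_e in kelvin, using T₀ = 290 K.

F = 10^(2.37/10) = 1.72584
T_e = (F − 1)·T₀ = (1.72584 − 1) × 290 = 210 K

210 K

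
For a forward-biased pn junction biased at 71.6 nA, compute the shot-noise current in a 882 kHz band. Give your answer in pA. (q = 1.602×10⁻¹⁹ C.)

142 pA

I_n = √(2qI·B)
2qI·B = 2 × 1.602×10⁻¹⁹ × 7.16×10⁻⁸ × 8.82×10⁵ = 2.02×10⁻²⁰ A²
I_n = √(2.02×10⁻²⁰) = 1.42×10⁻¹⁰ A = 142 pA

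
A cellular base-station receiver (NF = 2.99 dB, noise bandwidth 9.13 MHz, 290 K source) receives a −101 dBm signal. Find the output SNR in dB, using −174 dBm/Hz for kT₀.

0.4 dB

Noise floor: N = −174 + 10 log₁₀(B) + NF
10 log₁₀(9.13×10⁶) = 69.6 dB
N = −174 + 69.6 + 2.99 = −101.41 dBm
SNR = P_sig − N = −101 − (−101.41) = 0.41 dB → 0.4 dB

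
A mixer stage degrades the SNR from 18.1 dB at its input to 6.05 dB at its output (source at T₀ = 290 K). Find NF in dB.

12.05 dB

NF (dB) = SNR_in(dB) − SNR_out(dB) when the source is at T₀
NF = 18.1 − 6.05 = 12.05 dB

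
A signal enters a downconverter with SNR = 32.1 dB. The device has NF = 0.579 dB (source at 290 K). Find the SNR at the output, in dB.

By definition F = SNR_in/SNR_out, so in dB: SNR_out = SNR_in − NF
SNR_out = 32.1 − 0.579 = 31.521 dB

31.521 dB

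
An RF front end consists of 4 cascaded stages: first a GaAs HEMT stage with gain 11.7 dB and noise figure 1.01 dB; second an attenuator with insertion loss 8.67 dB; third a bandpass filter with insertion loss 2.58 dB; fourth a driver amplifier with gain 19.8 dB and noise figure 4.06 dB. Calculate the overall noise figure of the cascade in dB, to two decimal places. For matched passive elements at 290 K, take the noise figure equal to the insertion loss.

5.43 dB

Convert to linear (a loss of L dB is a gain of −L dB): F_i = 10^(NF_i/10), G_i = 10^(G_i,dB/10)
  Stage 1: F_1 = 10^(1.01/10) = 1.262, G_1 = 10^(11.7/10) = 14.79
  Stage 2: F_2 = 10^(8.67/10) = 7.362, G_2 = 10^(−8.67/10) = 0.1358
  Stage 3: F_3 = 10^(2.58/10) = 1.811, G_3 = 10^(−2.58/10) = 0.5521
  Stage 4: F_4 = 10^(4.06/10) = 2.547, G_4 = 10^(19.8/10) = 95.50
Friis cascade:
  F = 1.262 + (7.362 − 1)/14.79 + (1.811 − 1)/2.009 + (2.547 − 1)/1.109 = 3.490
NF = 10 log₁₀(3.490) = 5.43 dB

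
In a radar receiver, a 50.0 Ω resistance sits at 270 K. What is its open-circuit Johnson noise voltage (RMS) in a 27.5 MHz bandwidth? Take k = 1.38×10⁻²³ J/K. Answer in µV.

V_n = √(4kTRB)
4kTRB = 4 × 1.38×10⁻²³ × 270 × 5.00×10¹ × 2.75×10⁷ = 2.05×10⁻¹¹ V²
V_n = √(2.05×10⁻¹¹) = 4.53×10⁻⁶ V = 4.53 µV

4.53 µV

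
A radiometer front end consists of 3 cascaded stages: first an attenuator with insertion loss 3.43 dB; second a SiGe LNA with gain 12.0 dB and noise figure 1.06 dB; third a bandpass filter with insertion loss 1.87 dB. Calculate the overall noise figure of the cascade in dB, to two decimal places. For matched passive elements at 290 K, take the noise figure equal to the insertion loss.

4.60 dB

Convert to linear (a loss of L dB is a gain of −L dB): F_i = 10^(NF_i/10), G_i = 10^(G_i,dB/10)
  Stage 1: F_1 = 10^(3.43/10) = 2.203, G_1 = 10^(−3.43/10) = 0.4539
  Stage 2: F_2 = 10^(1.06/10) = 1.276, G_2 = 10^(12.0/10) = 15.85
  Stage 3: F_3 = 10^(1.87/10) = 1.538, G_3 = 10^(−1.87/10) = 0.6501
Friis cascade:
  F = 2.203 + (1.276 − 1)/0.4539 + (1.538 − 1)/7.194 = 2.887
NF = 10 log₁₀(2.887) = 4.60 dB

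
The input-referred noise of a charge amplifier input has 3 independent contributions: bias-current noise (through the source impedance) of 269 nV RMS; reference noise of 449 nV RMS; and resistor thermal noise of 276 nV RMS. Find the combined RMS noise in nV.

592 nV

Uncorrelated sources add in power (mean-square): V_tot = √(ΣV_i²)
V_tot = √[(2.69×10⁻⁷)² + (4.49×10⁻⁷)² + (2.76×10⁻⁷)²] = 5.92×10⁻⁷ V = 592 nV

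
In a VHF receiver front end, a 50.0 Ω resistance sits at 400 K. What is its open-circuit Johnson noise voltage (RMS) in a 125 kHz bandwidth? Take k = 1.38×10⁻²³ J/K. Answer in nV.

V_n = √(4kTRB)
4kTRB = 4 × 1.38×10⁻²³ × 400 × 5.00×10¹ × 1.25×10⁵ = 1.38×10⁻¹³ V²
V_n = √(1.38×10⁻¹³) = 3.71×10⁻⁷ V = 371 nV

371 nV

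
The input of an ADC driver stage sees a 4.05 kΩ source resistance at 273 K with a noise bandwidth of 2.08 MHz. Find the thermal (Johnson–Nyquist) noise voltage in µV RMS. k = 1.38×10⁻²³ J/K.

11.3 µV

V_n = √(4kTRB)
4kTRB = 4 × 1.38×10⁻²³ × 273 × 4.05×10³ × 2.08×10⁶ = 1.27×10⁻¹⁰ V²
V_n = √(1.27×10⁻¹⁰) = 1.13×10⁻⁵ V = 11.3 µV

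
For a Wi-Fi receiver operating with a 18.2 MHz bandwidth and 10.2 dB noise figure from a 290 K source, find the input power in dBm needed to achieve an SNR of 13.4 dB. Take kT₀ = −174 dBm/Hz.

Sensitivity = −174 + 10 log₁₀(B) + NF + SNR_min
= −174 + 72.6 + 10.2 + 13.4
= −77.8 dBm → −77.8 dBm

−77.8 dBm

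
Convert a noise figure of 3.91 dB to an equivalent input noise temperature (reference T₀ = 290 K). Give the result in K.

424 K

F = 10^(3.91/10) = 2.46037
T_e = (F − 1)·T₀ = (2.46037 − 1) × 290 = 424 K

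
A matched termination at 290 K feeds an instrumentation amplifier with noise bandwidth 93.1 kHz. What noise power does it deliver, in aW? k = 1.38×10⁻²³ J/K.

P_n = kTB = 1.38×10⁻²³ × 290 × 9.31×10⁴ = 3.73×10⁻¹⁶ W = 373 aW

373 aW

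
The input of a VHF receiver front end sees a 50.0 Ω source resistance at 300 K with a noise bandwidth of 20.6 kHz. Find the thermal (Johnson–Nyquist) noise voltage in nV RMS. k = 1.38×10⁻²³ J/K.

131 nV

V_n = √(4kTRB)
4kTRB = 4 × 1.38×10⁻²³ × 300 × 5.00×10¹ × 2.06×10⁴ = 1.71×10⁻¹⁴ V²
V_n = √(1.71×10⁻¹⁴) = 1.31×10⁻⁷ V = 131 nV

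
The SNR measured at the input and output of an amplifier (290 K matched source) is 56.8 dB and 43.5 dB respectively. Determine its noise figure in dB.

NF (dB) = SNR_in(dB) − SNR_out(dB) when the source is at T₀
NF = 56.8 − 43.5 = 13.3 dB

13.3 dB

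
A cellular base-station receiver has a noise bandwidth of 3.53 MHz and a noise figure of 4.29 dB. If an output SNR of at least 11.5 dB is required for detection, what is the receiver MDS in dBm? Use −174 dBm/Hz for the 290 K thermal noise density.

−92.7 dBm

Sensitivity = −174 + 10 log₁₀(B) + NF + SNR_min
= −174 + 65.48 + 4.29 + 11.5
= −92.73 dBm → −92.7 dBm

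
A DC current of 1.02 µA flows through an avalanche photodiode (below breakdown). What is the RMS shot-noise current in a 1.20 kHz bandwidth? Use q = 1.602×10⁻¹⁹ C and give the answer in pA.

I_n = √(2qI·B)
2qI·B = 2 × 1.602×10⁻¹⁹ × 1.02×10⁻⁶ × 1.20×10³ = 3.92×10⁻²² A²
I_n = √(3.92×10⁻²²) = 1.98×10⁻¹¹ A = 19.8 pA

19.8 pA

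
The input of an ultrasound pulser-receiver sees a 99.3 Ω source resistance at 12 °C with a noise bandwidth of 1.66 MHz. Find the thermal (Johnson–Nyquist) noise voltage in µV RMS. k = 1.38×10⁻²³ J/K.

1.61 µV

T = 12 °C + 273.15 = 285.15 K
V_n = √(4kTRB)
4kTRB = 4 × 1.38×10⁻²³ × 285.15 × 9.93×10¹ × 1.66×10⁶ = 2.59×10⁻¹² V²
V_n = √(2.59×10⁻¹²) = 1.61×10⁻⁶ V = 1.61 µV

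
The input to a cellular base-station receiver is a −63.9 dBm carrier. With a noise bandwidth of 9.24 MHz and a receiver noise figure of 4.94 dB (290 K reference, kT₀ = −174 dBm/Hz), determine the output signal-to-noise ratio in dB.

35.5 dB

Noise floor: N = −174 + 10 log₁₀(B) + NF
10 log₁₀(9.24×10⁶) = 69.66 dB
N = −174 + 69.66 + 4.94 = −99.40 dBm
SNR = P_sig − N = −63.9 − (−99.40) = 35.50 dB → 35.5 dB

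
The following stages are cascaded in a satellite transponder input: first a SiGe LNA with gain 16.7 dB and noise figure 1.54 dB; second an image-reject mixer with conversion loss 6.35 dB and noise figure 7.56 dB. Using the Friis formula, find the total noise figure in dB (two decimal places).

1.84 dB

Convert to linear (a loss of L dB is a gain of −L dB): F_i = 10^(NF_i/10), G_i = 10^(G_i,dB/10)
  Stage 1: F_1 = 10^(1.54/10) = 1.426, G_1 = 10^(16.7/10) = 46.77
  Stage 2: F_2 = 10^(7.56/10) = 5.702, G_2 = 10^(−6.35/10) = 0.2317
Friis cascade:
  F = 1.426 + (5.702 − 1)/46.77 = 1.526
NF = 10 log₁₀(1.526) = 1.84 dB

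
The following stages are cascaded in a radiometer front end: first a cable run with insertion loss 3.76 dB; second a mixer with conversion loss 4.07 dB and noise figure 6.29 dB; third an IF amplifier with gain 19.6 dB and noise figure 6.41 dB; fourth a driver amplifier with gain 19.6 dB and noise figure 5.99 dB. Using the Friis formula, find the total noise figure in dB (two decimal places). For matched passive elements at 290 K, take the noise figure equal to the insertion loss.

Convert to linear (a loss of L dB is a gain of −L dB): F_i = 10^(NF_i/10), G_i = 10^(G_i,dB/10)
  Stage 1: F_1 = 10^(3.76/10) = 2.377, G_1 = 10^(−3.76/10) = 0.4207
  Stage 2: F_2 = 10^(6.29/10) = 4.256, G_2 = 10^(−4.07/10) = 0.3917
  Stage 3: F_3 = 10^(6.41/10) = 4.375, G_3 = 10^(19.6/10) = 91.20
  Stage 4: F_4 = 10^(5.99/10) = 3.972, G_4 = 10^(19.6/10) = 91.20
Friis cascade:
  F = 2.377 + (4.256 − 1)/0.4207 + (4.375 − 1)/0.1648 + (3.972 − 1)/15.03 = 30.79
NF = 10 log₁₀(30.79) = 14.88 dB

14.88 dB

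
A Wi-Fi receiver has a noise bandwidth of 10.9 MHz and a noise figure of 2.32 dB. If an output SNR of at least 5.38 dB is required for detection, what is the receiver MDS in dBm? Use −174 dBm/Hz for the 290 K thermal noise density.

Sensitivity = −174 + 10 log₁₀(B) + NF + SNR_min
= −174 + 70.37 + 2.32 + 5.38
= −95.93 dBm → −95.9 dBm

−95.9 dBm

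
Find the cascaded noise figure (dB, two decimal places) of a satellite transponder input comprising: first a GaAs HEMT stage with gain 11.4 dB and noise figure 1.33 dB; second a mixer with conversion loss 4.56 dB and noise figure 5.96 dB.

Convert to linear (a loss of L dB is a gain of −L dB): F_i = 10^(NF_i/10), G_i = 10^(G_i,dB/10)
  Stage 1: F_1 = 10^(1.33/10) = 1.358, G_1 = 10^(11.4/10) = 13.80
  Stage 2: F_2 = 10^(5.96/10) = 3.945, G_2 = 10^(−4.56/10) = 0.3499
Friis cascade:
  F = 1.358 + (3.945 − 1)/13.80 = 1.572
NF = 10 log₁₀(1.572) = 1.96 dB

1.96 dB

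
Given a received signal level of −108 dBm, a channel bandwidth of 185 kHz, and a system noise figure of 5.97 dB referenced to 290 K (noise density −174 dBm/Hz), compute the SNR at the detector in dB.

Noise floor: N = −174 + 10 log₁₀(B) + NF
10 log₁₀(1.85×10⁵) = 52.67 dB
N = −174 + 52.67 + 5.97 = −115.36 dBm
SNR = P_sig − N = −108 − (−115.36) = 7.36 dB → 7.4 dB

7.4 dB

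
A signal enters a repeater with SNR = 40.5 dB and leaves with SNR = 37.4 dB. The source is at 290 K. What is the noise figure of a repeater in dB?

3.1 dB

NF (dB) = SNR_in(dB) − SNR_out(dB) when the source is at T₀
NF = 40.5 − 37.4 = 3.1 dB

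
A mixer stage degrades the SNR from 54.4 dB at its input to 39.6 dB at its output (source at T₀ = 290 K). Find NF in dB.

NF (dB) = SNR_in(dB) − SNR_out(dB) when the source is at T₀
NF = 54.4 − 39.6 = 14.8 dB

14.8 dB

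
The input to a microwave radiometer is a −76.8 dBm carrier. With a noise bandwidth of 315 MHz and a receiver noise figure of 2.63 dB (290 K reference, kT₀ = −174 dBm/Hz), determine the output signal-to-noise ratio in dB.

9.6 dB

Noise floor: N = −174 + 10 log₁₀(B) + NF
10 log₁₀(3.15×10⁸) = 84.98 dB
N = −174 + 84.98 + 2.63 = −86.39 dBm
SNR = P_sig − N = −76.8 − (−86.39) = 9.59 dB → 9.6 dB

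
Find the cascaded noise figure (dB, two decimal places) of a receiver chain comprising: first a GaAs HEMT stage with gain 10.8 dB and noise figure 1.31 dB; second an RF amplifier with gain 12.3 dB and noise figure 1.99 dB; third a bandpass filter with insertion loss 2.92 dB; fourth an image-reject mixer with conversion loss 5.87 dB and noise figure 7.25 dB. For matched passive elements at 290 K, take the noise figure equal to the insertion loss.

Convert to linear (a loss of L dB is a gain of −L dB): F_i = 10^(NF_i/10), G_i = 10^(G_i,dB/10)
  Stage 1: F_1 = 10^(1.31/10) = 1.352, G_1 = 10^(10.8/10) = 12.02
  Stage 2: F_2 = 10^(1.99/10) = 1.581, G_2 = 10^(12.3/10) = 16.98
  Stage 3: F_3 = 10^(2.92/10) = 1.959, G_3 = 10^(−2.92/10) = 0.5105
  Stage 4: F_4 = 10^(7.25/10) = 5.309, G_4 = 10^(−5.87/10) = 0.2588
Friis cascade:
  F = 1.352 + (1.581 − 1)/12.02 + (1.959 − 1)/204.2 + (5.309 − 1)/104.2 = 1.446
NF = 10 log₁₀(1.446) = 1.60 dB

1.60 dB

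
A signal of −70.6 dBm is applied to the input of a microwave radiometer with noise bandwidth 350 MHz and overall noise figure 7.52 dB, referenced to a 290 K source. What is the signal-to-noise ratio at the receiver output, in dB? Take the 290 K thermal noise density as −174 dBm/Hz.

10.4 dB

Noise floor: N = −174 + 10 log₁₀(B) + NF
10 log₁₀(3.50×10⁸) = 85.44 dB
N = −174 + 85.44 + 7.52 = −81.04 dBm
SNR = P_sig − N = −70.6 − (−81.04) = 10.44 dB → 10.4 dB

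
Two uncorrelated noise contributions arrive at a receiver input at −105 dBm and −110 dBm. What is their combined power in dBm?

Convert to linear, add, convert back:
P₁ = 3.16×10⁻¹⁴ W, P₂ = 1.00×10⁻¹⁴ W
P_tot = 4.16×10⁻¹⁴ W → 10 log₁₀(P_tot / 10⁻³) = −103.8 dBm

−103.8 dBm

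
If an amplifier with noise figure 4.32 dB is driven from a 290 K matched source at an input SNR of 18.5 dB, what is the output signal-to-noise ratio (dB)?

14.18 dB

By definition F = SNR_in/SNR_out, so in dB: SNR_out = SNR_in − NF
SNR_out = 18.5 − 4.32 = 14.18 dB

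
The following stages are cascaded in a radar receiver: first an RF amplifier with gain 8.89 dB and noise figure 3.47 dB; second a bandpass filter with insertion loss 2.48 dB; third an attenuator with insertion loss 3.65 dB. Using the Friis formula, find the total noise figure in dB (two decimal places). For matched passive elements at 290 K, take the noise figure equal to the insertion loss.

4.19 dB

Convert to linear (a loss of L dB is a gain of −L dB): F_i = 10^(NF_i/10), G_i = 10^(G_i,dB/10)
  Stage 1: F_1 = 10^(3.47/10) = 2.223, G_1 = 10^(8.89/10) = 7.745
  Stage 2: F_2 = 10^(2.48/10) = 1.770, G_2 = 10^(−2.48/10) = 0.5649
  Stage 3: F_3 = 10^(3.65/10) = 2.317, G_3 = 10^(−3.65/10) = 0.4315
Friis cascade:
  F = 2.223 + (1.770 − 1)/7.745 + (2.317 − 1)/4.375 = 2.624
NF = 10 log₁₀(2.624) = 4.19 dB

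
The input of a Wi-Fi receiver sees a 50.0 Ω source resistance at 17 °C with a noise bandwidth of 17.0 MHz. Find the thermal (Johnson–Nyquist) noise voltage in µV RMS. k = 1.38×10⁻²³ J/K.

T = 17 °C + 273.15 = 290.15 K
V_n = √(4kTRB)
4kTRB = 4 × 1.38×10⁻²³ × 290.15 × 5.00×10¹ × 1.70×10⁷ = 1.36×10⁻¹¹ V²
V_n = √(1.36×10⁻¹¹) = 3.69×10⁻⁶ V = 3.69 µV

3.69 µV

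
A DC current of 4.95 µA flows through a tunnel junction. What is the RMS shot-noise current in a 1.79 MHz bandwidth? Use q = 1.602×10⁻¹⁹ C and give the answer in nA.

I_n = √(2qI·B)
2qI·B = 2 × 1.602×10⁻¹⁹ × 4.95×10⁻⁶ × 1.79×10⁶ = 2.84×10⁻¹⁸ A²
I_n = √(2.84×10⁻¹⁸) = 1.68×10⁻⁹ A = 1.68 nA

1.68 nA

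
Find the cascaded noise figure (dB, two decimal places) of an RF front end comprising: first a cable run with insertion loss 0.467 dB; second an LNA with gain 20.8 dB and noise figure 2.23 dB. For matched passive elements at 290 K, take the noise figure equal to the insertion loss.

Convert to linear (a loss of L dB is a gain of −L dB): F_i = 10^(NF_i/10), G_i = 10^(G_i,dB/10)
  Stage 1: F_1 = 10^(0.467/10) = 1.114, G_1 = 10^(−0.467/10) = 0.8980
  Stage 2: F_2 = 10^(2.23/10) = 1.671, G_2 = 10^(20.8/10) = 120.2
Friis cascade:
  F = 1.114 + (1.671 − 1)/0.8980 = 1.861
NF = 10 log₁₀(1.861) = 2.70 dB

2.70 dB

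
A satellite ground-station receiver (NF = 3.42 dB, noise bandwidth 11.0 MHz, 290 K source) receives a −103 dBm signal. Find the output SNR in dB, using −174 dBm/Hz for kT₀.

Noise floor: N = −174 + 10 log₁₀(B) + NF
10 log₁₀(1.10×10⁷) = 70.41 dB
N = −174 + 70.41 + 3.42 = −100.17 dBm
SNR = P_sig − N = −103 − (−100.17) = −2.83 dB → −2.8 dB

−2.8 dB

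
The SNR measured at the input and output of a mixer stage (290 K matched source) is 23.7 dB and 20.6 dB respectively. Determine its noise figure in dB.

NF (dB) = SNR_in(dB) − SNR_out(dB) when the source is at T₀
NF = 23.7 − 20.6 = 3.1 dB

3.1 dB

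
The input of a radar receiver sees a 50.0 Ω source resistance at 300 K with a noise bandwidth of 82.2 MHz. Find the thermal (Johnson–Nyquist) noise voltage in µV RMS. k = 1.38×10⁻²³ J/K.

8.25 µV

V_n = √(4kTRB)
4kTRB = 4 × 1.38×10⁻²³ × 300 × 5.00×10¹ × 8.22×10⁷ = 6.81×10⁻¹¹ V²
V_n = √(6.81×10⁻¹¹) = 8.25×10⁻⁶ V = 8.25 µV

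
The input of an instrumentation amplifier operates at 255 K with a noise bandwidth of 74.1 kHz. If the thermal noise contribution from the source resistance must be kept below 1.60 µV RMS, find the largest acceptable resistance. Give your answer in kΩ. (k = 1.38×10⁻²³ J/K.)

2.45 kΩ

Johnson–Nyquist: V_n = √(4kTRB) ⇒ R = V_n² / (4kTB)
4kTB = 4 × 1.38×10⁻²³ × 255 × 7.41×10⁴ = 1.04×10⁻¹⁵
R = (1.60×10⁻⁶)² / 1.04×10⁻¹⁵ = 2.45×10³ Ω = 2.45 kΩ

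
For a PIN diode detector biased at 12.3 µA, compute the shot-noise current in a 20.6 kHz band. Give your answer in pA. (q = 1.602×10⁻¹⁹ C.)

I_n = √(2qI·B)
2qI·B = 2 × 1.602×10⁻¹⁹ × 1.23×10⁻⁵ × 2.06×10⁴ = 8.12×10⁻²⁰ A²
I_n = √(8.12×10⁻²⁰) = 2.85×10⁻¹⁰ A = 285 pA

285 pA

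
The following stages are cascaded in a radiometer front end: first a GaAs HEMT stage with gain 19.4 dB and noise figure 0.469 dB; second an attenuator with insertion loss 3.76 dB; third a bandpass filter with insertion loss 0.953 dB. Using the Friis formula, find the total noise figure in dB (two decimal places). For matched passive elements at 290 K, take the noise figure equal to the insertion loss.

Convert to linear (a loss of L dB is a gain of −L dB): F_i = 10^(NF_i/10), G_i = 10^(G_i,dB/10)
  Stage 1: F_1 = 10^(0.469/10) = 1.114, G_1 = 10^(19.4/10) = 87.10
  Stage 2: F_2 = 10^(3.76/10) = 2.377, G_2 = 10^(−3.76/10) = 0.4207
  Stage 3: F_3 = 10^(0.953/10) = 1.245, G_3 = 10^(−0.953/10) = 0.8030
Friis cascade:
  F = 1.114 + (2.377 − 1)/87.10 + (1.245 − 1)/36.64 = 1.137
NF = 10 log₁₀(1.137) = 0.56 dB

0.56 dB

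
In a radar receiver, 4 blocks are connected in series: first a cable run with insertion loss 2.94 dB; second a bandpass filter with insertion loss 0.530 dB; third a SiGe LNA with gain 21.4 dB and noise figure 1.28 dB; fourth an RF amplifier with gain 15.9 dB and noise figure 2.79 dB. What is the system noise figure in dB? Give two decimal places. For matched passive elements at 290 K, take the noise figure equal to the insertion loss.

4.77 dB

Convert to linear (a loss of L dB is a gain of −L dB): F_i = 10^(NF_i/10), G_i = 10^(G_i,dB/10)
  Stage 1: F_1 = 10^(2.94/10) = 1.968, G_1 = 10^(−2.94/10) = 0.5082
  Stage 2: F_2 = 10^(0.530/10) = 1.130, G_2 = 10^(−0.530/10) = 0.8851
  Stage 3: F_3 = 10^(1.28/10) = 1.343, G_3 = 10^(21.4/10) = 138.0
  Stage 4: F_4 = 10^(2.79/10) = 1.901, G_4 = 10^(15.9/10) = 38.90
Friis cascade:
  F = 1.968 + (1.130 − 1)/0.5082 + (1.343 − 1)/0.4498 + (1.901 − 1)/62.09 = 3.000
NF = 10 log₁₀(3.000) = 4.77 dB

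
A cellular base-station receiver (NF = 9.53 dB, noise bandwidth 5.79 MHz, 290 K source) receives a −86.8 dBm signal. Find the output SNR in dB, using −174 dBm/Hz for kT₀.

10.0 dB

Noise floor: N = −174 + 10 log₁₀(B) + NF
10 log₁₀(5.79×10⁶) = 67.63 dB
N = −174 + 67.63 + 9.53 = −96.84 dBm
SNR = P_sig − N = −86.8 − (−96.84) = 10.04 dB → 10.0 dB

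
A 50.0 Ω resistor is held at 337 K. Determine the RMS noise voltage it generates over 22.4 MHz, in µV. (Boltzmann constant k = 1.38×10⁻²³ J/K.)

V_n = √(4kTRB)
4kTRB = 4 × 1.38×10⁻²³ × 337 × 5.00×10¹ × 2.24×10⁷ = 2.08×10⁻¹¹ V²
V_n = √(2.08×10⁻¹¹) = 4.56×10⁻⁶ V = 4.56 µV

4.56 µV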